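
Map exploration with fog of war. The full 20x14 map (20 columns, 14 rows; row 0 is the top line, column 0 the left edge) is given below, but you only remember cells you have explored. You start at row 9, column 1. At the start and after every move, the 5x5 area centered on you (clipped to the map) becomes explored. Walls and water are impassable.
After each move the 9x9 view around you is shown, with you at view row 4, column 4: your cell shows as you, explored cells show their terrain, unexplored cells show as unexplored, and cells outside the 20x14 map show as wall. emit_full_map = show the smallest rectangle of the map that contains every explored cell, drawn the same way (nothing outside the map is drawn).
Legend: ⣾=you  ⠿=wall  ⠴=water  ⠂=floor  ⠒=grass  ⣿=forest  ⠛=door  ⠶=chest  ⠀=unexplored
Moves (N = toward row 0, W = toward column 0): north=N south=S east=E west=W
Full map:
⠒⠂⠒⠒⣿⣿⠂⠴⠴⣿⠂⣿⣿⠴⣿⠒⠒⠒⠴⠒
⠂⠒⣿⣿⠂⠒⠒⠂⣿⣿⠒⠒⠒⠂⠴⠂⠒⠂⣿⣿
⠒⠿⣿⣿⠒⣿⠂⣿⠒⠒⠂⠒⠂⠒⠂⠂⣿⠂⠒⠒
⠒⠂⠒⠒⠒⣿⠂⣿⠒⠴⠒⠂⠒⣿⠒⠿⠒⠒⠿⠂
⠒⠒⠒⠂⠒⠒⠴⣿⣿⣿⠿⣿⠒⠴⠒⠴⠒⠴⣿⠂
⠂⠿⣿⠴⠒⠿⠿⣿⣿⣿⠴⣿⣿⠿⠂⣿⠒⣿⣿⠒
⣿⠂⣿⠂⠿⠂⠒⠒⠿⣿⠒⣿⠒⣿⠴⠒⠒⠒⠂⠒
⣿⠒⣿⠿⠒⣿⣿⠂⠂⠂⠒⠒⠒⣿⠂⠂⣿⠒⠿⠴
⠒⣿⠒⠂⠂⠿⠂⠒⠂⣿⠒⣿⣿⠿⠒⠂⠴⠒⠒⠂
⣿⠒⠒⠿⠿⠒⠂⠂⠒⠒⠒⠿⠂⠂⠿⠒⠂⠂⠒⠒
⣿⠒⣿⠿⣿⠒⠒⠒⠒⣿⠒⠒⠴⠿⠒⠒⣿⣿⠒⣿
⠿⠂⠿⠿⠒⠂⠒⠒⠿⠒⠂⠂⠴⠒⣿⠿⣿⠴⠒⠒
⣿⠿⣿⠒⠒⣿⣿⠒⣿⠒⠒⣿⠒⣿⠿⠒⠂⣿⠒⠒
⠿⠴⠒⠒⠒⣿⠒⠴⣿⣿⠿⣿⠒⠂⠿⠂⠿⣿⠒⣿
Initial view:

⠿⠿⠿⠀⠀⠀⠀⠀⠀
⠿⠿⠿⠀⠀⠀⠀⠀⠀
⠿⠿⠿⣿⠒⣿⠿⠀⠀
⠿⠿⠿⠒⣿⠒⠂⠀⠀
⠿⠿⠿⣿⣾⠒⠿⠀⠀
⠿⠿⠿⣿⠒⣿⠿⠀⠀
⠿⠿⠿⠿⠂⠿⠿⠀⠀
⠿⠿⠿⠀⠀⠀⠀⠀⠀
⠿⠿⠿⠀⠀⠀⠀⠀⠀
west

⠿⠿⠿⠿⠀⠀⠀⠀⠀
⠿⠿⠿⠿⠀⠀⠀⠀⠀
⠿⠿⠿⠿⣿⠒⣿⠿⠀
⠿⠿⠿⠿⠒⣿⠒⠂⠀
⠿⠿⠿⠿⣾⠒⠒⠿⠀
⠿⠿⠿⠿⣿⠒⣿⠿⠀
⠿⠿⠿⠿⠿⠂⠿⠿⠀
⠿⠿⠿⠿⠀⠀⠀⠀⠀
⠿⠿⠿⠿⠀⠀⠀⠀⠀

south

⠿⠿⠿⠿⠀⠀⠀⠀⠀
⠿⠿⠿⠿⣿⠒⣿⠿⠀
⠿⠿⠿⠿⠒⣿⠒⠂⠀
⠿⠿⠿⠿⣿⠒⠒⠿⠀
⠿⠿⠿⠿⣾⠒⣿⠿⠀
⠿⠿⠿⠿⠿⠂⠿⠿⠀
⠿⠿⠿⠿⣿⠿⣿⠀⠀
⠿⠿⠿⠿⠀⠀⠀⠀⠀
⠿⠿⠿⠿⠿⠿⠿⠿⠿

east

⠿⠿⠿⠀⠀⠀⠀⠀⠀
⠿⠿⠿⣿⠒⣿⠿⠀⠀
⠿⠿⠿⠒⣿⠒⠂⠀⠀
⠿⠿⠿⣿⠒⠒⠿⠀⠀
⠿⠿⠿⣿⣾⣿⠿⠀⠀
⠿⠿⠿⠿⠂⠿⠿⠀⠀
⠿⠿⠿⣿⠿⣿⠒⠀⠀
⠿⠿⠿⠀⠀⠀⠀⠀⠀
⠿⠿⠿⠿⠿⠿⠿⠿⠿

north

⠿⠿⠿⠀⠀⠀⠀⠀⠀
⠿⠿⠿⠀⠀⠀⠀⠀⠀
⠿⠿⠿⣿⠒⣿⠿⠀⠀
⠿⠿⠿⠒⣿⠒⠂⠀⠀
⠿⠿⠿⣿⣾⠒⠿⠀⠀
⠿⠿⠿⣿⠒⣿⠿⠀⠀
⠿⠿⠿⠿⠂⠿⠿⠀⠀
⠿⠿⠿⣿⠿⣿⠒⠀⠀
⠿⠿⠿⠀⠀⠀⠀⠀⠀

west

⠿⠿⠿⠿⠀⠀⠀⠀⠀
⠿⠿⠿⠿⠀⠀⠀⠀⠀
⠿⠿⠿⠿⣿⠒⣿⠿⠀
⠿⠿⠿⠿⠒⣿⠒⠂⠀
⠿⠿⠿⠿⣾⠒⠒⠿⠀
⠿⠿⠿⠿⣿⠒⣿⠿⠀
⠿⠿⠿⠿⠿⠂⠿⠿⠀
⠿⠿⠿⠿⣿⠿⣿⠒⠀
⠿⠿⠿⠿⠀⠀⠀⠀⠀

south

⠿⠿⠿⠿⠀⠀⠀⠀⠀
⠿⠿⠿⠿⣿⠒⣿⠿⠀
⠿⠿⠿⠿⠒⣿⠒⠂⠀
⠿⠿⠿⠿⣿⠒⠒⠿⠀
⠿⠿⠿⠿⣾⠒⣿⠿⠀
⠿⠿⠿⠿⠿⠂⠿⠿⠀
⠿⠿⠿⠿⣿⠿⣿⠒⠀
⠿⠿⠿⠿⠀⠀⠀⠀⠀
⠿⠿⠿⠿⠿⠿⠿⠿⠿

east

⠿⠿⠿⠀⠀⠀⠀⠀⠀
⠿⠿⠿⣿⠒⣿⠿⠀⠀
⠿⠿⠿⠒⣿⠒⠂⠀⠀
⠿⠿⠿⣿⠒⠒⠿⠀⠀
⠿⠿⠿⣿⣾⣿⠿⠀⠀
⠿⠿⠿⠿⠂⠿⠿⠀⠀
⠿⠿⠿⣿⠿⣿⠒⠀⠀
⠿⠿⠿⠀⠀⠀⠀⠀⠀
⠿⠿⠿⠿⠿⠿⠿⠿⠿

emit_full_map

⣿⠒⣿⠿
⠒⣿⠒⠂
⣿⠒⠒⠿
⣿⣾⣿⠿
⠿⠂⠿⠿
⣿⠿⣿⠒

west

⠿⠿⠿⠿⠀⠀⠀⠀⠀
⠿⠿⠿⠿⣿⠒⣿⠿⠀
⠿⠿⠿⠿⠒⣿⠒⠂⠀
⠿⠿⠿⠿⣿⠒⠒⠿⠀
⠿⠿⠿⠿⣾⠒⣿⠿⠀
⠿⠿⠿⠿⠿⠂⠿⠿⠀
⠿⠿⠿⠿⣿⠿⣿⠒⠀
⠿⠿⠿⠿⠀⠀⠀⠀⠀
⠿⠿⠿⠿⠿⠿⠿⠿⠿

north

⠿⠿⠿⠿⠀⠀⠀⠀⠀
⠿⠿⠿⠿⠀⠀⠀⠀⠀
⠿⠿⠿⠿⣿⠒⣿⠿⠀
⠿⠿⠿⠿⠒⣿⠒⠂⠀
⠿⠿⠿⠿⣾⠒⠒⠿⠀
⠿⠿⠿⠿⣿⠒⣿⠿⠀
⠿⠿⠿⠿⠿⠂⠿⠿⠀
⠿⠿⠿⠿⣿⠿⣿⠒⠀
⠿⠿⠿⠿⠀⠀⠀⠀⠀


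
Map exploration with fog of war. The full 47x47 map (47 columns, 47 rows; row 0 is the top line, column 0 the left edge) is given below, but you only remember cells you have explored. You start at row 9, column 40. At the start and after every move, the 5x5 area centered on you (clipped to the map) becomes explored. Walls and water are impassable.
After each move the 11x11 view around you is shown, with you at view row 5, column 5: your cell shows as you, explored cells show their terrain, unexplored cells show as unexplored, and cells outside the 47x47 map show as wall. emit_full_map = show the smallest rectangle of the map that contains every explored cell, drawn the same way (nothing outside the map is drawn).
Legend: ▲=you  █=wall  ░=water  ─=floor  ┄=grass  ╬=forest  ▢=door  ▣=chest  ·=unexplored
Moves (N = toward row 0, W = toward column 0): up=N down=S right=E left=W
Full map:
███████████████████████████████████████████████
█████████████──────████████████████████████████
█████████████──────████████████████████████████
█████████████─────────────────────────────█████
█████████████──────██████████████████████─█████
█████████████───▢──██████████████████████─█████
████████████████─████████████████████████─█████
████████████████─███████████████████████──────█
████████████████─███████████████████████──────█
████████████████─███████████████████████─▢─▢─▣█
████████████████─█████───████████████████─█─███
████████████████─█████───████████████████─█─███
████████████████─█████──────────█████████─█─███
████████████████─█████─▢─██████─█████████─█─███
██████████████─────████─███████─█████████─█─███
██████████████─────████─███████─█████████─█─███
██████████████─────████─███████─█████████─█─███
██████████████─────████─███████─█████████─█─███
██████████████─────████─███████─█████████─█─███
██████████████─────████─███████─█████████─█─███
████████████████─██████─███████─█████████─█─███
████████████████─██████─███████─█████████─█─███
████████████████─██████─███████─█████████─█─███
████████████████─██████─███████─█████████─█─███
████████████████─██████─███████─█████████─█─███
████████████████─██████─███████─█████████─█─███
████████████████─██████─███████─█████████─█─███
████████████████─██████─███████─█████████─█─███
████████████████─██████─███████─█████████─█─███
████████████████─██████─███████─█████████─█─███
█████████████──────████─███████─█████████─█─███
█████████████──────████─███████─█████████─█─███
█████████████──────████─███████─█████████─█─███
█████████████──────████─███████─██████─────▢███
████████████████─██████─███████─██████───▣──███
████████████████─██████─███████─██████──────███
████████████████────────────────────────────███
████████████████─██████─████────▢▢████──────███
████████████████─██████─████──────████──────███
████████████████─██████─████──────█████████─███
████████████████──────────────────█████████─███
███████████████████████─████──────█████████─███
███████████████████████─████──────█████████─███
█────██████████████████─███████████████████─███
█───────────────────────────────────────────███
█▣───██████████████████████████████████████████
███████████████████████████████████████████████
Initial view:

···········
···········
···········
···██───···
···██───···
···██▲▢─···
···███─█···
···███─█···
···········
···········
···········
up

···········
···········
···········
···███─█···
···██───···
···██▲──···
···██─▢─···
···███─█···
···███─█···
···········
···········

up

···········
···········
···········
···███─█···
···███─█···
···██▲──···
···██───···
···██─▢─···
···███─█···
···███─█···
···········

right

···········
···········
···········
··███─██···
··███─██···
··██─▲──···
··██────···
··██─▢─▢···
··███─█····
··███─█····
···········

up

···········
···········
···········
···██─██···
··███─██···
··███▲██···
··██────···
··██────···
··██─▢─▢···
··███─█····
··███─█····

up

···········
···········
···········
···───██···
···██─██···
··███▲██···
··███─██···
··██────···
··██────···
··██─▢─▢···
··███─█····

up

███████████
···········
···········
···█████···
···───██···
···██▲██···
··███─██···
··███─██···
··██────···
··██────···
··██─▢─▢···

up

███████████
███████████
···········
···█████···
···█████···
···──▲██···
···██─██···
··███─██···
··███─██···
··██────···
··██────···

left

███████████
███████████
···········
···██████··
···██████··
···──▲─██··
···███─██··
···███─██··
···███─██··
···██────··
···██────··

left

███████████
███████████
···········
···███████·
···███████·
···──▲──██·
···████─██·
···████─██·
····███─██·
····██────·
····██────·

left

███████████
███████████
···········
···████████
···████████
···──▲───██
···█████─██
···█████─██
·····███─██
·····██────
·····██────

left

███████████
███████████
···········
···████████
···████████
···──▲────█
···██████─█
···██████─█
······███─█
······██───
······██───

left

███████████
███████████
···········
···████████
···████████
···──▲─────
···███████─
···███████─
·······███─
·······██──
·······██──

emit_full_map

██████████
██████████
──▲─────██
███████─██
███████─██
····███─██
····██────
····██────
····██─▢─▢
····███─█·
····███─█·

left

███████████
███████████
···········
···████████
···████████
···──▲─────
···████████
···████████
········███
········██─
········██─

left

███████████
███████████
···········
···████████
···████████
···──▲─────
···████████
···████████
·········██
·········██
·········██

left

███████████
███████████
···········
···████████
···████████
···──▲─────
···████████
···████████
··········█
··········█
··········█

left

███████████
███████████
···········
···████████
···████████
···──▲─────
···████████
···████████
···········
···········
···········

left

███████████
███████████
···········
···████████
···████████
···──▲─────
···████████
···████████
···········
···········
···········

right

███████████
███████████
···········
··█████████
··█████████
··───▲─────
··█████████
··█████████
···········
···········
···········


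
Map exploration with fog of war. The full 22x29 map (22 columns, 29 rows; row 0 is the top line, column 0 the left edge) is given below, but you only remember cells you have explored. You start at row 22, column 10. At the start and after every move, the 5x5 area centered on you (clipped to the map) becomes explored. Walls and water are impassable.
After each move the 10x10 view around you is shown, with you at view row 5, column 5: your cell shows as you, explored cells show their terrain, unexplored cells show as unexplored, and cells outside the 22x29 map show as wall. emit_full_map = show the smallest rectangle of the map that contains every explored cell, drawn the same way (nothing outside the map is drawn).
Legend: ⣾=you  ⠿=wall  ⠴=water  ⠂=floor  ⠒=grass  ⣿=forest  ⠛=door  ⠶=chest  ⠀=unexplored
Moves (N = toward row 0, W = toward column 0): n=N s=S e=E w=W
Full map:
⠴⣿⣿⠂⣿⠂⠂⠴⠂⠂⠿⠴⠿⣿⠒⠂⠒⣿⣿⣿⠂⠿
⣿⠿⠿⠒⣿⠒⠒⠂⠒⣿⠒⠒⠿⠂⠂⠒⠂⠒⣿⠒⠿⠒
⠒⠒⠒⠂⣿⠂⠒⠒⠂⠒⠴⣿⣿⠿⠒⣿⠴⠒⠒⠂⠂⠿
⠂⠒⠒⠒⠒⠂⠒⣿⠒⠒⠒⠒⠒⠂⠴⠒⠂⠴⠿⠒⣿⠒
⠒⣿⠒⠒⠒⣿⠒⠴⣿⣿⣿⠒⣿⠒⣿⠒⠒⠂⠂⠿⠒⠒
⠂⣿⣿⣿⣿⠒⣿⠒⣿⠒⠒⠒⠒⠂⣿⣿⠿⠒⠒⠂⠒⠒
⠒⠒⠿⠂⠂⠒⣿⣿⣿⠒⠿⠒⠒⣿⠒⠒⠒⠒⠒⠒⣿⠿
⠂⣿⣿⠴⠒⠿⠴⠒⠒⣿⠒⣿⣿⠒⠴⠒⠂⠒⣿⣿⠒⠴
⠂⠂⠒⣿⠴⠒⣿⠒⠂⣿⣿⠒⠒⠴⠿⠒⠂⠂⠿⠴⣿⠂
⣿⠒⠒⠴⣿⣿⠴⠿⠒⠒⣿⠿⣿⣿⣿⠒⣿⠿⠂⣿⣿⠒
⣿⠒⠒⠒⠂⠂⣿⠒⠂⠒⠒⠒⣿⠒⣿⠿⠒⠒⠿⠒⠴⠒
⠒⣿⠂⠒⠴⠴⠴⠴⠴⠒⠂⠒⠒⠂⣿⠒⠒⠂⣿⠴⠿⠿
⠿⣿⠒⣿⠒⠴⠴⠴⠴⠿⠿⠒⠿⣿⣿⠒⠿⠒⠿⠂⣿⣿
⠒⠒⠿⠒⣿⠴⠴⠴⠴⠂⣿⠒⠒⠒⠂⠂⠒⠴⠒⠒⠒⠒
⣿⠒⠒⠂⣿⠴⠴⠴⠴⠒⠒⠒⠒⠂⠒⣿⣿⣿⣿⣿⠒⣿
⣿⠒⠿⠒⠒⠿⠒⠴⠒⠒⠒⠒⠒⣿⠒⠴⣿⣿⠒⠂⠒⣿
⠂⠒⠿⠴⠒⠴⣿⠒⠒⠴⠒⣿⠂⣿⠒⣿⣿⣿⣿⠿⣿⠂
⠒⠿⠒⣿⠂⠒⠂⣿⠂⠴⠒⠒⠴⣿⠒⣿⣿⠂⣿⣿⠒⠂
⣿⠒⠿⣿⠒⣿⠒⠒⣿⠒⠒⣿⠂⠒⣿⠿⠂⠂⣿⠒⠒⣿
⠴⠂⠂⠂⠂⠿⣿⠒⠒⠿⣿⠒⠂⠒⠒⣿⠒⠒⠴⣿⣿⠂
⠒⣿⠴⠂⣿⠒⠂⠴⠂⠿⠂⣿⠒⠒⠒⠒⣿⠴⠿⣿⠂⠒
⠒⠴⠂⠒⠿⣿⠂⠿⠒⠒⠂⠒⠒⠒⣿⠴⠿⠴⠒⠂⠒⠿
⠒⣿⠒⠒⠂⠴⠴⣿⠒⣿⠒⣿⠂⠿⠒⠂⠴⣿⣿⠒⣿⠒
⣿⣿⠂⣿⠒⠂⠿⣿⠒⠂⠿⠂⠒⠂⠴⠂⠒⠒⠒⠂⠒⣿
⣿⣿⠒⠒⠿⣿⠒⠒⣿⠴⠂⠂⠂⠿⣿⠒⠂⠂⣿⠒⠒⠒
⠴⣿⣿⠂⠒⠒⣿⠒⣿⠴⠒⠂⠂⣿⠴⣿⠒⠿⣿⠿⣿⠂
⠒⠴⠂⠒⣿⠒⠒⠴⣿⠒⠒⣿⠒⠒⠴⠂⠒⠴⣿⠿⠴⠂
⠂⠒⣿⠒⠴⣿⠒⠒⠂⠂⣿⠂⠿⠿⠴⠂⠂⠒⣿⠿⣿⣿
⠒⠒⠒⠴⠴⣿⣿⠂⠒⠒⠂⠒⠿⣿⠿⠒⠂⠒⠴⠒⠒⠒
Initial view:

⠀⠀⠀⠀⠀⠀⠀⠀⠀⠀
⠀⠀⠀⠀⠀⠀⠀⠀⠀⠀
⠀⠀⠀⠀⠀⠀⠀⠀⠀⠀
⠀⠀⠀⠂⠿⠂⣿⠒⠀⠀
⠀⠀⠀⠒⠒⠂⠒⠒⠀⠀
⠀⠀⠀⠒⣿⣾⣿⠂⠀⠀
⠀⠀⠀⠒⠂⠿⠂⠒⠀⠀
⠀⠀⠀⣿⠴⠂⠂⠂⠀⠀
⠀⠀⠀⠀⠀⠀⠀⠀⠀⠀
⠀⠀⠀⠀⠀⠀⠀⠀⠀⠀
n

⠀⠀⠀⠀⠀⠀⠀⠀⠀⠀
⠀⠀⠀⠀⠀⠀⠀⠀⠀⠀
⠀⠀⠀⠀⠀⠀⠀⠀⠀⠀
⠀⠀⠀⠒⠿⣿⠒⠂⠀⠀
⠀⠀⠀⠂⠿⠂⣿⠒⠀⠀
⠀⠀⠀⠒⠒⣾⠒⠒⠀⠀
⠀⠀⠀⠒⣿⠒⣿⠂⠀⠀
⠀⠀⠀⠒⠂⠿⠂⠒⠀⠀
⠀⠀⠀⣿⠴⠂⠂⠂⠀⠀
⠀⠀⠀⠀⠀⠀⠀⠀⠀⠀

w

⠀⠀⠀⠀⠀⠀⠀⠀⠀⠀
⠀⠀⠀⠀⠀⠀⠀⠀⠀⠀
⠀⠀⠀⠀⠀⠀⠀⠀⠀⠀
⠀⠀⠀⠒⠒⠿⣿⠒⠂⠀
⠀⠀⠀⠴⠂⠿⠂⣿⠒⠀
⠀⠀⠀⠿⠒⣾⠂⠒⠒⠀
⠀⠀⠀⣿⠒⣿⠒⣿⠂⠀
⠀⠀⠀⣿⠒⠂⠿⠂⠒⠀
⠀⠀⠀⠀⣿⠴⠂⠂⠂⠀
⠀⠀⠀⠀⠀⠀⠀⠀⠀⠀

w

⠀⠀⠀⠀⠀⠀⠀⠀⠀⠀
⠀⠀⠀⠀⠀⠀⠀⠀⠀⠀
⠀⠀⠀⠀⠀⠀⠀⠀⠀⠀
⠀⠀⠀⣿⠒⠒⠿⣿⠒⠂
⠀⠀⠀⠂⠴⠂⠿⠂⣿⠒
⠀⠀⠀⠂⠿⣾⠒⠂⠒⠒
⠀⠀⠀⠴⣿⠒⣿⠒⣿⠂
⠀⠀⠀⠿⣿⠒⠂⠿⠂⠒
⠀⠀⠀⠀⠀⣿⠴⠂⠂⠂
⠀⠀⠀⠀⠀⠀⠀⠀⠀⠀

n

⠀⠀⠀⠀⠀⠀⠀⠀⠀⠀
⠀⠀⠀⠀⠀⠀⠀⠀⠀⠀
⠀⠀⠀⠀⠀⠀⠀⠀⠀⠀
⠀⠀⠀⠒⠒⣿⠒⠒⠀⠀
⠀⠀⠀⣿⠒⠒⠿⣿⠒⠂
⠀⠀⠀⠂⠴⣾⠿⠂⣿⠒
⠀⠀⠀⠂⠿⠒⠒⠂⠒⠒
⠀⠀⠀⠴⣿⠒⣿⠒⣿⠂
⠀⠀⠀⠿⣿⠒⠂⠿⠂⠒
⠀⠀⠀⠀⠀⣿⠴⠂⠂⠂

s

⠀⠀⠀⠀⠀⠀⠀⠀⠀⠀
⠀⠀⠀⠀⠀⠀⠀⠀⠀⠀
⠀⠀⠀⠒⠒⣿⠒⠒⠀⠀
⠀⠀⠀⣿⠒⠒⠿⣿⠒⠂
⠀⠀⠀⠂⠴⠂⠿⠂⣿⠒
⠀⠀⠀⠂⠿⣾⠒⠂⠒⠒
⠀⠀⠀⠴⣿⠒⣿⠒⣿⠂
⠀⠀⠀⠿⣿⠒⠂⠿⠂⠒
⠀⠀⠀⠀⠀⣿⠴⠂⠂⠂
⠀⠀⠀⠀⠀⠀⠀⠀⠀⠀

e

⠀⠀⠀⠀⠀⠀⠀⠀⠀⠀
⠀⠀⠀⠀⠀⠀⠀⠀⠀⠀
⠀⠀⠒⠒⣿⠒⠒⠀⠀⠀
⠀⠀⣿⠒⠒⠿⣿⠒⠂⠀
⠀⠀⠂⠴⠂⠿⠂⣿⠒⠀
⠀⠀⠂⠿⠒⣾⠂⠒⠒⠀
⠀⠀⠴⣿⠒⣿⠒⣿⠂⠀
⠀⠀⠿⣿⠒⠂⠿⠂⠒⠀
⠀⠀⠀⠀⣿⠴⠂⠂⠂⠀
⠀⠀⠀⠀⠀⠀⠀⠀⠀⠀

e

⠀⠀⠀⠀⠀⠀⠀⠀⠀⠀
⠀⠀⠀⠀⠀⠀⠀⠀⠀⠀
⠀⠒⠒⣿⠒⠒⠀⠀⠀⠀
⠀⣿⠒⠒⠿⣿⠒⠂⠀⠀
⠀⠂⠴⠂⠿⠂⣿⠒⠀⠀
⠀⠂⠿⠒⠒⣾⠒⠒⠀⠀
⠀⠴⣿⠒⣿⠒⣿⠂⠀⠀
⠀⠿⣿⠒⠂⠿⠂⠒⠀⠀
⠀⠀⠀⣿⠴⠂⠂⠂⠀⠀
⠀⠀⠀⠀⠀⠀⠀⠀⠀⠀

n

⠀⠀⠀⠀⠀⠀⠀⠀⠀⠀
⠀⠀⠀⠀⠀⠀⠀⠀⠀⠀
⠀⠀⠀⠀⠀⠀⠀⠀⠀⠀
⠀⠒⠒⣿⠒⠒⣿⠂⠀⠀
⠀⣿⠒⠒⠿⣿⠒⠂⠀⠀
⠀⠂⠴⠂⠿⣾⣿⠒⠀⠀
⠀⠂⠿⠒⠒⠂⠒⠒⠀⠀
⠀⠴⣿⠒⣿⠒⣿⠂⠀⠀
⠀⠿⣿⠒⠂⠿⠂⠒⠀⠀
⠀⠀⠀⣿⠴⠂⠂⠂⠀⠀

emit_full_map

⠒⠒⣿⠒⠒⣿⠂
⣿⠒⠒⠿⣿⠒⠂
⠂⠴⠂⠿⣾⣿⠒
⠂⠿⠒⠒⠂⠒⠒
⠴⣿⠒⣿⠒⣿⠂
⠿⣿⠒⠂⠿⠂⠒
⠀⠀⣿⠴⠂⠂⠂

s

⠀⠀⠀⠀⠀⠀⠀⠀⠀⠀
⠀⠀⠀⠀⠀⠀⠀⠀⠀⠀
⠀⠒⠒⣿⠒⠒⣿⠂⠀⠀
⠀⣿⠒⠒⠿⣿⠒⠂⠀⠀
⠀⠂⠴⠂⠿⠂⣿⠒⠀⠀
⠀⠂⠿⠒⠒⣾⠒⠒⠀⠀
⠀⠴⣿⠒⣿⠒⣿⠂⠀⠀
⠀⠿⣿⠒⠂⠿⠂⠒⠀⠀
⠀⠀⠀⣿⠴⠂⠂⠂⠀⠀
⠀⠀⠀⠀⠀⠀⠀⠀⠀⠀

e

⠀⠀⠀⠀⠀⠀⠀⠀⠀⠀
⠀⠀⠀⠀⠀⠀⠀⠀⠀⠀
⠒⠒⣿⠒⠒⣿⠂⠀⠀⠀
⣿⠒⠒⠿⣿⠒⠂⠒⠀⠀
⠂⠴⠂⠿⠂⣿⠒⠒⠀⠀
⠂⠿⠒⠒⠂⣾⠒⠒⠀⠀
⠴⣿⠒⣿⠒⣿⠂⠿⠀⠀
⠿⣿⠒⠂⠿⠂⠒⠂⠀⠀
⠀⠀⣿⠴⠂⠂⠂⠀⠀⠀
⠀⠀⠀⠀⠀⠀⠀⠀⠀⠀

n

⠀⠀⠀⠀⠀⠀⠀⠀⠀⠀
⠀⠀⠀⠀⠀⠀⠀⠀⠀⠀
⠀⠀⠀⠀⠀⠀⠀⠀⠀⠀
⠒⠒⣿⠒⠒⣿⠂⠒⠀⠀
⣿⠒⠒⠿⣿⠒⠂⠒⠀⠀
⠂⠴⠂⠿⠂⣾⠒⠒⠀⠀
⠂⠿⠒⠒⠂⠒⠒⠒⠀⠀
⠴⣿⠒⣿⠒⣿⠂⠿⠀⠀
⠿⣿⠒⠂⠿⠂⠒⠂⠀⠀
⠀⠀⣿⠴⠂⠂⠂⠀⠀⠀

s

⠀⠀⠀⠀⠀⠀⠀⠀⠀⠀
⠀⠀⠀⠀⠀⠀⠀⠀⠀⠀
⠒⠒⣿⠒⠒⣿⠂⠒⠀⠀
⣿⠒⠒⠿⣿⠒⠂⠒⠀⠀
⠂⠴⠂⠿⠂⣿⠒⠒⠀⠀
⠂⠿⠒⠒⠂⣾⠒⠒⠀⠀
⠴⣿⠒⣿⠒⣿⠂⠿⠀⠀
⠿⣿⠒⠂⠿⠂⠒⠂⠀⠀
⠀⠀⣿⠴⠂⠂⠂⠀⠀⠀
⠀⠀⠀⠀⠀⠀⠀⠀⠀⠀

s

⠀⠀⠀⠀⠀⠀⠀⠀⠀⠀
⠒⠒⣿⠒⠒⣿⠂⠒⠀⠀
⣿⠒⠒⠿⣿⠒⠂⠒⠀⠀
⠂⠴⠂⠿⠂⣿⠒⠒⠀⠀
⠂⠿⠒⠒⠂⠒⠒⠒⠀⠀
⠴⣿⠒⣿⠒⣾⠂⠿⠀⠀
⠿⣿⠒⠂⠿⠂⠒⠂⠀⠀
⠀⠀⣿⠴⠂⠂⠂⠿⠀⠀
⠀⠀⠀⠀⠀⠀⠀⠀⠀⠀
⠀⠀⠀⠀⠀⠀⠀⠀⠀⠀

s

⠒⠒⣿⠒⠒⣿⠂⠒⠀⠀
⣿⠒⠒⠿⣿⠒⠂⠒⠀⠀
⠂⠴⠂⠿⠂⣿⠒⠒⠀⠀
⠂⠿⠒⠒⠂⠒⠒⠒⠀⠀
⠴⣿⠒⣿⠒⣿⠂⠿⠀⠀
⠿⣿⠒⠂⠿⣾⠒⠂⠀⠀
⠀⠀⣿⠴⠂⠂⠂⠿⠀⠀
⠀⠀⠀⠴⠒⠂⠂⣿⠀⠀
⠀⠀⠀⠀⠀⠀⠀⠀⠀⠀
⠀⠀⠀⠀⠀⠀⠀⠀⠀⠀

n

⠀⠀⠀⠀⠀⠀⠀⠀⠀⠀
⠒⠒⣿⠒⠒⣿⠂⠒⠀⠀
⣿⠒⠒⠿⣿⠒⠂⠒⠀⠀
⠂⠴⠂⠿⠂⣿⠒⠒⠀⠀
⠂⠿⠒⠒⠂⠒⠒⠒⠀⠀
⠴⣿⠒⣿⠒⣾⠂⠿⠀⠀
⠿⣿⠒⠂⠿⠂⠒⠂⠀⠀
⠀⠀⣿⠴⠂⠂⠂⠿⠀⠀
⠀⠀⠀⠴⠒⠂⠂⣿⠀⠀
⠀⠀⠀⠀⠀⠀⠀⠀⠀⠀

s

⠒⠒⣿⠒⠒⣿⠂⠒⠀⠀
⣿⠒⠒⠿⣿⠒⠂⠒⠀⠀
⠂⠴⠂⠿⠂⣿⠒⠒⠀⠀
⠂⠿⠒⠒⠂⠒⠒⠒⠀⠀
⠴⣿⠒⣿⠒⣿⠂⠿⠀⠀
⠿⣿⠒⠂⠿⣾⠒⠂⠀⠀
⠀⠀⣿⠴⠂⠂⠂⠿⠀⠀
⠀⠀⠀⠴⠒⠂⠂⣿⠀⠀
⠀⠀⠀⠀⠀⠀⠀⠀⠀⠀
⠀⠀⠀⠀⠀⠀⠀⠀⠀⠀

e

⠒⣿⠒⠒⣿⠂⠒⠀⠀⠀
⠒⠒⠿⣿⠒⠂⠒⠀⠀⠀
⠴⠂⠿⠂⣿⠒⠒⠀⠀⠀
⠿⠒⠒⠂⠒⠒⠒⣿⠀⠀
⣿⠒⣿⠒⣿⠂⠿⠒⠀⠀
⣿⠒⠂⠿⠂⣾⠂⠴⠀⠀
⠀⣿⠴⠂⠂⠂⠿⣿⠀⠀
⠀⠀⠴⠒⠂⠂⣿⠴⠀⠀
⠀⠀⠀⠀⠀⠀⠀⠀⠀⠀
⠀⠀⠀⠀⠀⠀⠀⠀⠀⠀

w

⠒⠒⣿⠒⠒⣿⠂⠒⠀⠀
⣿⠒⠒⠿⣿⠒⠂⠒⠀⠀
⠂⠴⠂⠿⠂⣿⠒⠒⠀⠀
⠂⠿⠒⠒⠂⠒⠒⠒⣿⠀
⠴⣿⠒⣿⠒⣿⠂⠿⠒⠀
⠿⣿⠒⠂⠿⣾⠒⠂⠴⠀
⠀⠀⣿⠴⠂⠂⠂⠿⣿⠀
⠀⠀⠀⠴⠒⠂⠂⣿⠴⠀
⠀⠀⠀⠀⠀⠀⠀⠀⠀⠀
⠀⠀⠀⠀⠀⠀⠀⠀⠀⠀

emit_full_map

⠒⠒⣿⠒⠒⣿⠂⠒⠀
⣿⠒⠒⠿⣿⠒⠂⠒⠀
⠂⠴⠂⠿⠂⣿⠒⠒⠀
⠂⠿⠒⠒⠂⠒⠒⠒⣿
⠴⣿⠒⣿⠒⣿⠂⠿⠒
⠿⣿⠒⠂⠿⣾⠒⠂⠴
⠀⠀⣿⠴⠂⠂⠂⠿⣿
⠀⠀⠀⠴⠒⠂⠂⣿⠴

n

⠀⠀⠀⠀⠀⠀⠀⠀⠀⠀
⠒⠒⣿⠒⠒⣿⠂⠒⠀⠀
⣿⠒⠒⠿⣿⠒⠂⠒⠀⠀
⠂⠴⠂⠿⠂⣿⠒⠒⠀⠀
⠂⠿⠒⠒⠂⠒⠒⠒⣿⠀
⠴⣿⠒⣿⠒⣾⠂⠿⠒⠀
⠿⣿⠒⠂⠿⠂⠒⠂⠴⠀
⠀⠀⣿⠴⠂⠂⠂⠿⣿⠀
⠀⠀⠀⠴⠒⠂⠂⣿⠴⠀
⠀⠀⠀⠀⠀⠀⠀⠀⠀⠀

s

⠒⠒⣿⠒⠒⣿⠂⠒⠀⠀
⣿⠒⠒⠿⣿⠒⠂⠒⠀⠀
⠂⠴⠂⠿⠂⣿⠒⠒⠀⠀
⠂⠿⠒⠒⠂⠒⠒⠒⣿⠀
⠴⣿⠒⣿⠒⣿⠂⠿⠒⠀
⠿⣿⠒⠂⠿⣾⠒⠂⠴⠀
⠀⠀⣿⠴⠂⠂⠂⠿⣿⠀
⠀⠀⠀⠴⠒⠂⠂⣿⠴⠀
⠀⠀⠀⠀⠀⠀⠀⠀⠀⠀
⠀⠀⠀⠀⠀⠀⠀⠀⠀⠀

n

⠀⠀⠀⠀⠀⠀⠀⠀⠀⠀
⠒⠒⣿⠒⠒⣿⠂⠒⠀⠀
⣿⠒⠒⠿⣿⠒⠂⠒⠀⠀
⠂⠴⠂⠿⠂⣿⠒⠒⠀⠀
⠂⠿⠒⠒⠂⠒⠒⠒⣿⠀
⠴⣿⠒⣿⠒⣾⠂⠿⠒⠀
⠿⣿⠒⠂⠿⠂⠒⠂⠴⠀
⠀⠀⣿⠴⠂⠂⠂⠿⣿⠀
⠀⠀⠀⠴⠒⠂⠂⣿⠴⠀
⠀⠀⠀⠀⠀⠀⠀⠀⠀⠀

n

⠀⠀⠀⠀⠀⠀⠀⠀⠀⠀
⠀⠀⠀⠀⠀⠀⠀⠀⠀⠀
⠒⠒⣿⠒⠒⣿⠂⠒⠀⠀
⣿⠒⠒⠿⣿⠒⠂⠒⠀⠀
⠂⠴⠂⠿⠂⣿⠒⠒⠀⠀
⠂⠿⠒⠒⠂⣾⠒⠒⣿⠀
⠴⣿⠒⣿⠒⣿⠂⠿⠒⠀
⠿⣿⠒⠂⠿⠂⠒⠂⠴⠀
⠀⠀⣿⠴⠂⠂⠂⠿⣿⠀
⠀⠀⠀⠴⠒⠂⠂⣿⠴⠀

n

⠀⠀⠀⠀⠀⠀⠀⠀⠀⠀
⠀⠀⠀⠀⠀⠀⠀⠀⠀⠀
⠀⠀⠀⠀⠀⠀⠀⠀⠀⠀
⠒⠒⣿⠒⠒⣿⠂⠒⠀⠀
⣿⠒⠒⠿⣿⠒⠂⠒⠀⠀
⠂⠴⠂⠿⠂⣾⠒⠒⠀⠀
⠂⠿⠒⠒⠂⠒⠒⠒⣿⠀
⠴⣿⠒⣿⠒⣿⠂⠿⠒⠀
⠿⣿⠒⠂⠿⠂⠒⠂⠴⠀
⠀⠀⣿⠴⠂⠂⠂⠿⣿⠀

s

⠀⠀⠀⠀⠀⠀⠀⠀⠀⠀
⠀⠀⠀⠀⠀⠀⠀⠀⠀⠀
⠒⠒⣿⠒⠒⣿⠂⠒⠀⠀
⣿⠒⠒⠿⣿⠒⠂⠒⠀⠀
⠂⠴⠂⠿⠂⣿⠒⠒⠀⠀
⠂⠿⠒⠒⠂⣾⠒⠒⣿⠀
⠴⣿⠒⣿⠒⣿⠂⠿⠒⠀
⠿⣿⠒⠂⠿⠂⠒⠂⠴⠀
⠀⠀⣿⠴⠂⠂⠂⠿⣿⠀
⠀⠀⠀⠴⠒⠂⠂⣿⠴⠀

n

⠀⠀⠀⠀⠀⠀⠀⠀⠀⠀
⠀⠀⠀⠀⠀⠀⠀⠀⠀⠀
⠀⠀⠀⠀⠀⠀⠀⠀⠀⠀
⠒⠒⣿⠒⠒⣿⠂⠒⠀⠀
⣿⠒⠒⠿⣿⠒⠂⠒⠀⠀
⠂⠴⠂⠿⠂⣾⠒⠒⠀⠀
⠂⠿⠒⠒⠂⠒⠒⠒⣿⠀
⠴⣿⠒⣿⠒⣿⠂⠿⠒⠀
⠿⣿⠒⠂⠿⠂⠒⠂⠴⠀
⠀⠀⣿⠴⠂⠂⠂⠿⣿⠀

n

⠀⠀⠀⠀⠀⠀⠀⠀⠀⠀
⠀⠀⠀⠀⠀⠀⠀⠀⠀⠀
⠀⠀⠀⠀⠀⠀⠀⠀⠀⠀
⠀⠀⠀⠴⠒⠒⠴⣿⠀⠀
⠒⠒⣿⠒⠒⣿⠂⠒⠀⠀
⣿⠒⠒⠿⣿⣾⠂⠒⠀⠀
⠂⠴⠂⠿⠂⣿⠒⠒⠀⠀
⠂⠿⠒⠒⠂⠒⠒⠒⣿⠀
⠴⣿⠒⣿⠒⣿⠂⠿⠒⠀
⠿⣿⠒⠂⠿⠂⠒⠂⠴⠀

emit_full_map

⠀⠀⠀⠴⠒⠒⠴⣿⠀
⠒⠒⣿⠒⠒⣿⠂⠒⠀
⣿⠒⠒⠿⣿⣾⠂⠒⠀
⠂⠴⠂⠿⠂⣿⠒⠒⠀
⠂⠿⠒⠒⠂⠒⠒⠒⣿
⠴⣿⠒⣿⠒⣿⠂⠿⠒
⠿⣿⠒⠂⠿⠂⠒⠂⠴
⠀⠀⣿⠴⠂⠂⠂⠿⣿
⠀⠀⠀⠴⠒⠂⠂⣿⠴


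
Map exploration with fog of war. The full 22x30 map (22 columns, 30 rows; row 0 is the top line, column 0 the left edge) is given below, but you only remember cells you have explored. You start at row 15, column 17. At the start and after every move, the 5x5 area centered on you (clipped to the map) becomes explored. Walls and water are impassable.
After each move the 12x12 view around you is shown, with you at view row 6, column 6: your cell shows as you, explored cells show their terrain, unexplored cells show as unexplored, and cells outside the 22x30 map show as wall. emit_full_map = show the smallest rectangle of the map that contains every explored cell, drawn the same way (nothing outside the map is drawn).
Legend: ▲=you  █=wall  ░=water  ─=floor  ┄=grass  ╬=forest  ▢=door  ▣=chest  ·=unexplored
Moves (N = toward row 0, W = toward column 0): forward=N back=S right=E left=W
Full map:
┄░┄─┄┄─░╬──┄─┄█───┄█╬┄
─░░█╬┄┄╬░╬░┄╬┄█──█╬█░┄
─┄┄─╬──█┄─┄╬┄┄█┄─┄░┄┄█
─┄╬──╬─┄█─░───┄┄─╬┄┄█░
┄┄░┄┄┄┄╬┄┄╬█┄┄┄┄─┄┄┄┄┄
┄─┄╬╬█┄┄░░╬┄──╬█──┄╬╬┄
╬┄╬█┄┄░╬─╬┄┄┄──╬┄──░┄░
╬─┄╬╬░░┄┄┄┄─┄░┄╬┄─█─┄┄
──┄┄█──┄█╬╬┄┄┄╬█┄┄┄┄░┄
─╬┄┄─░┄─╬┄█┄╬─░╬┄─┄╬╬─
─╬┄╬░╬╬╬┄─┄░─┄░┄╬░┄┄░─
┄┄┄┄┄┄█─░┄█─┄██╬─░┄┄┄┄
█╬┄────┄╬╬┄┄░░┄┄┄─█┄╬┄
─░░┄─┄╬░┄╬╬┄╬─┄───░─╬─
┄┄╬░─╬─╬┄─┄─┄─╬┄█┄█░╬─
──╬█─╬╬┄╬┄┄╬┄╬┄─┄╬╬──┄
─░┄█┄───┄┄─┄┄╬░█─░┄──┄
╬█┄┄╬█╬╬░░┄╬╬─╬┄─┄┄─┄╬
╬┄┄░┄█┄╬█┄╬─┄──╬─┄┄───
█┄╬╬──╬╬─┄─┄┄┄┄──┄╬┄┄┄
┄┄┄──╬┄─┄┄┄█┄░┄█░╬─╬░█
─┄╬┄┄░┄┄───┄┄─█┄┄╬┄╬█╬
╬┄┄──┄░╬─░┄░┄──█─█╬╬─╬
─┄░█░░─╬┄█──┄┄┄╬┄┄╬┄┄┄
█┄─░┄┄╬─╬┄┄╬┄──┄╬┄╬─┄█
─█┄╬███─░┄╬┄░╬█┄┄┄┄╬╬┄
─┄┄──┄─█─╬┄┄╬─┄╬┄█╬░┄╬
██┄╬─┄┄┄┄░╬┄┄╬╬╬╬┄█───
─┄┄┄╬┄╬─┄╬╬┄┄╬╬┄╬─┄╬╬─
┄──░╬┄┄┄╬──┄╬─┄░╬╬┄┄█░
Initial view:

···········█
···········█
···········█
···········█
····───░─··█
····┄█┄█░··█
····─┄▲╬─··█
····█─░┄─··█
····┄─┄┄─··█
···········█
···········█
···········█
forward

···········█
···········█
···········█
···········█
····┄┄─█┄··█
····───░─··█
····┄█▲█░··█
····─┄╬╬─··█
····█─░┄─··█
····┄─┄┄─··█
···········█
···········█

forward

···········█
···········█
···········█
···········█
····╬─░┄┄··█
····┄┄─█┄··█
····──▲░─··█
····┄█┄█░··█
····─┄╬╬─··█
····█─░┄─··█
····┄─┄┄─··█
···········█

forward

···········█
···········█
···········█
···········█
····┄╬░┄┄··█
····╬─░┄┄··█
····┄┄▲█┄··█
····───░─··█
····┄█┄█░··█
····─┄╬╬─··█
····█─░┄─··█
····┄─┄┄─··█

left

············
············
············
············
····░┄╬░┄┄··
····█╬─░┄┄··
····┄┄▲─█┄··
····┄───░─··
····╬┄█┄█░··
·····─┄╬╬─··
·····█─░┄─··
·····┄─┄┄─··

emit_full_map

░┄╬░┄┄
█╬─░┄┄
┄┄▲─█┄
┄───░─
╬┄█┄█░
·─┄╬╬─
·█─░┄─
·┄─┄┄─

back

············
············
············
····░┄╬░┄┄··
····█╬─░┄┄··
····┄┄┄─█┄··
····┄─▲─░─··
····╬┄█┄█░··
····┄─┄╬╬─··
·····█─░┄─··
·····┄─┄┄─··
············

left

············
············
············
·····░┄╬░┄┄·
····██╬─░┄┄·
····░┄┄┄─█┄·
····─┄▲──░─·
····─╬┄█┄█░·
····╬┄─┄╬╬─·
······█─░┄─·
······┄─┄┄─·
············

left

············
············
············
······░┄╬░┄┄
····┄██╬─░┄┄
····░░┄┄┄─█┄
····╬─▲───░─
····┄─╬┄█┄█░
····┄╬┄─┄╬╬─
·······█─░┄─
·······┄─┄┄─
············

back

············
············
······░┄╬░┄┄
····┄██╬─░┄┄
····░░┄┄┄─█┄
····╬─┄───░─
····┄─▲┄█┄█░
····┄╬┄─┄╬╬─
····┄╬░█─░┄─
·······┄─┄┄─
············
············

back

············
······░┄╬░┄┄
····┄██╬─░┄┄
····░░┄┄┄─█┄
····╬─┄───░─
····┄─╬┄█┄█░
····┄╬▲─┄╬╬─
····┄╬░█─░┄─
····╬─╬┄─┄┄─
············
············
············

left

············
·······░┄╬░┄
·····┄██╬─░┄
·····░░┄┄┄─█
····┄╬─┄───░
····─┄─╬┄█┄█
····╬┄▲┄─┄╬╬
····┄┄╬░█─░┄
····╬╬─╬┄─┄┄
············
············
············

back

·······░┄╬░┄
·····┄██╬─░┄
·····░░┄┄┄─█
····┄╬─┄───░
····─┄─╬┄█┄█
····╬┄╬┄─┄╬╬
····┄┄▲░█─░┄
····╬╬─╬┄─┄┄
····─┄──╬···
············
············
············

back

·····┄██╬─░┄
·····░░┄┄┄─█
····┄╬─┄───░
····─┄─╬┄█┄█
····╬┄╬┄─┄╬╬
····┄┄╬░█─░┄
····╬╬▲╬┄─┄┄
····─┄──╬···
····┄┄┄┄─···
············
············
············

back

·····░░┄┄┄─█
····┄╬─┄───░
····─┄─╬┄█┄█
····╬┄╬┄─┄╬╬
····┄┄╬░█─░┄
····╬╬─╬┄─┄┄
····─┄▲─╬···
····┄┄┄┄─···
····█┄░┄█···
············
············
············

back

····┄╬─┄───░
····─┄─╬┄█┄█
····╬┄╬┄─┄╬╬
····┄┄╬░█─░┄
····╬╬─╬┄─┄┄
····─┄──╬···
····┄┄▲┄─···
····█┄░┄█···
····┄┄─█┄···
············
············
············

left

·····┄╬─┄───
·····─┄─╬┄█┄
·····╬┄╬┄─┄╬
·····┄┄╬░█─░
····┄╬╬─╬┄─┄
····╬─┄──╬··
····─┄▲┄┄─··
····┄█┄░┄█··
····─┄┄─█┄··
············
············
············

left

······┄╬─┄──
······─┄─╬┄█
······╬┄╬┄─┄
······┄┄╬░█─
····░┄╬╬─╬┄─
····┄╬─┄──╬·
····┄─▲┄┄┄─·
····┄┄█┄░┄█·
····──┄┄─█┄·
············
············
············

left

·······┄╬─┄─
·······─┄─╬┄
·······╬┄╬┄─
·······┄┄╬░█
····░░┄╬╬─╬┄
····█┄╬─┄──╬
····─┄▲┄┄┄┄─
····┄┄┄█┄░┄█
····───┄┄─█┄
············
············
············

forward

········░░┄┄
·······┄╬─┄─
·······─┄─╬┄
·······╬┄╬┄─
····┄┄─┄┄╬░█
····░░┄╬╬─╬┄
····█┄▲─┄──╬
····─┄─┄┄┄┄─
····┄┄┄█┄░┄█
····───┄┄─█┄
············
············

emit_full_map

······░┄╬░┄┄
····┄██╬─░┄┄
····░░┄┄┄─█┄
···┄╬─┄───░─
···─┄─╬┄█┄█░
···╬┄╬┄─┄╬╬─
┄┄─┄┄╬░█─░┄─
░░┄╬╬─╬┄─┄┄─
█┄▲─┄──╬····
─┄─┄┄┄┄─····
┄┄┄█┄░┄█····
───┄┄─█┄····

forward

········┄██╬
········░░┄┄
·······┄╬─┄─
·······─┄─╬┄
····╬┄┄╬┄╬┄─
····┄┄─┄┄╬░█
····░░▲╬╬─╬┄
····█┄╬─┄──╬
····─┄─┄┄┄┄─
····┄┄┄█┄░┄█
····───┄┄─█┄
············

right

·······┄██╬─
·······░░┄┄┄
······┄╬─┄──
······─┄─╬┄█
···╬┄┄╬┄╬┄─┄
···┄┄─┄┄╬░█─
···░░┄▲╬─╬┄─
···█┄╬─┄──╬·
···─┄─┄┄┄┄─·
···┄┄┄█┄░┄█·
···───┄┄─█┄·
············

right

······┄██╬─░
······░░┄┄┄─
·····┄╬─┄───
·····─┄─╬┄█┄
··╬┄┄╬┄╬┄─┄╬
··┄┄─┄┄╬░█─░
··░░┄╬▲─╬┄─┄
··█┄╬─┄──╬··
··─┄─┄┄┄┄─··
··┄┄┄█┄░┄█··
··───┄┄─█┄··
············

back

······░░┄┄┄─
·····┄╬─┄───
·····─┄─╬┄█┄
··╬┄┄╬┄╬┄─┄╬
··┄┄─┄┄╬░█─░
··░░┄╬╬─╬┄─┄
··█┄╬─▲──╬··
··─┄─┄┄┄┄─··
··┄┄┄█┄░┄█··
··───┄┄─█┄··
············
············

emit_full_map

······░┄╬░┄┄
····┄██╬─░┄┄
····░░┄┄┄─█┄
···┄╬─┄───░─
···─┄─╬┄█┄█░
╬┄┄╬┄╬┄─┄╬╬─
┄┄─┄┄╬░█─░┄─
░░┄╬╬─╬┄─┄┄─
█┄╬─▲──╬····
─┄─┄┄┄┄─····
┄┄┄█┄░┄█····
───┄┄─█┄····

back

·····┄╬─┄───
·····─┄─╬┄█┄
··╬┄┄╬┄╬┄─┄╬
··┄┄─┄┄╬░█─░
··░░┄╬╬─╬┄─┄
··█┄╬─┄──╬··
··─┄─┄▲┄┄─··
··┄┄┄█┄░┄█··
··───┄┄─█┄··
············
············
············

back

·····─┄─╬┄█┄
··╬┄┄╬┄╬┄─┄╬
··┄┄─┄┄╬░█─░
··░░┄╬╬─╬┄─┄
··█┄╬─┄──╬··
··─┄─┄┄┄┄─··
··┄┄┄█▲░┄█··
··───┄┄─█┄··
····┄░┄──···
············
············
············

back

··╬┄┄╬┄╬┄─┄╬
··┄┄─┄┄╬░█─░
··░░┄╬╬─╬┄─┄
··█┄╬─┄──╬··
··─┄─┄┄┄┄─··
··┄┄┄█┄░┄█··
··───┄▲─█┄··
····┄░┄──···
····──┄┄┄···
············
············
············

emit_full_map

······░┄╬░┄┄
····┄██╬─░┄┄
····░░┄┄┄─█┄
···┄╬─┄───░─
···─┄─╬┄█┄█░
╬┄┄╬┄╬┄─┄╬╬─
┄┄─┄┄╬░█─░┄─
░░┄╬╬─╬┄─┄┄─
█┄╬─┄──╬····
─┄─┄┄┄┄─····
┄┄┄█┄░┄█····
───┄▲─█┄····
··┄░┄──·····
··──┄┄┄·····
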